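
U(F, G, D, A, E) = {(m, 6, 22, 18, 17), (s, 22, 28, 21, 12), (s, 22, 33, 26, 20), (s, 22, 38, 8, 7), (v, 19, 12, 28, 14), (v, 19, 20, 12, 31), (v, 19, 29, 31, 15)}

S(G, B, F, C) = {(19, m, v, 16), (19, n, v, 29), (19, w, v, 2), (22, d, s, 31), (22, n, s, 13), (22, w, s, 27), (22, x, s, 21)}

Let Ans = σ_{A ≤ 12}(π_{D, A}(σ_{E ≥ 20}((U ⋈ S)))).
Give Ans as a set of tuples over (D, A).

{(20, 12)}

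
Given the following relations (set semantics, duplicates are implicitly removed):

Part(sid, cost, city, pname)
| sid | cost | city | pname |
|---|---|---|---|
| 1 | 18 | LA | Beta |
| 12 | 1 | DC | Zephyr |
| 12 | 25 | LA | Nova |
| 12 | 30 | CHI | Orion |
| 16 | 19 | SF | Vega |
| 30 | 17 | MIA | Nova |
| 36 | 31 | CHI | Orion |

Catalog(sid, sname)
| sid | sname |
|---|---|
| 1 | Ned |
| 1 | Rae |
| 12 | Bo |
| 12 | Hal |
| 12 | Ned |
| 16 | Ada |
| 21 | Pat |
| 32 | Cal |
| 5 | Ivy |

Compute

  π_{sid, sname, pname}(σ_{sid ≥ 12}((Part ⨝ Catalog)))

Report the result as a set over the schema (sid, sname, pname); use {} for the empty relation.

Natural join on sid: {(1, 18, LA, Beta, Ned), (1, 18, LA, Beta, Rae), (12, 1, DC, Zephyr, Bo), (12, 1, DC, Zephyr, Hal), (12, 1, DC, Zephyr, Ned), (12, 25, LA, Nova, Bo), (12, 25, LA, Nova, Hal), (12, 25, LA, Nova, Ned), (12, 30, CHI, Orion, Bo), (12, 30, CHI, Orion, Hal), (12, 30, CHI, Orion, Ned), (16, 19, SF, Vega, Ada)}
Apply σ_{sid ≥ 12}; surviving tuples: {(12, 1, DC, Zephyr, Bo), (12, 1, DC, Zephyr, Hal), (12, 1, DC, Zephyr, Ned), (12, 25, LA, Nova, Bo), (12, 25, LA, Nova, Hal), (12, 25, LA, Nova, Ned), (12, 30, CHI, Orion, Bo), (12, 30, CHI, Orion, Hal), (12, 30, CHI, Orion, Ned), (16, 19, SF, Vega, Ada)}
π_{sid, sname, pname} gives {(12, Bo, Nova), (12, Bo, Orion), (12, Bo, Zephyr), (12, Hal, Nova), (12, Hal, Orion), (12, Hal, Zephyr), (12, Ned, Nova), (12, Ned, Orion), (12, Ned, Zephyr), (16, Ada, Vega)}.

{(12, Bo, Nova), (12, Bo, Orion), (12, Bo, Zephyr), (12, Hal, Nova), (12, Hal, Orion), (12, Hal, Zephyr), (12, Ned, Nova), (12, Ned, Orion), (12, Ned, Zephyr), (16, Ada, Vega)}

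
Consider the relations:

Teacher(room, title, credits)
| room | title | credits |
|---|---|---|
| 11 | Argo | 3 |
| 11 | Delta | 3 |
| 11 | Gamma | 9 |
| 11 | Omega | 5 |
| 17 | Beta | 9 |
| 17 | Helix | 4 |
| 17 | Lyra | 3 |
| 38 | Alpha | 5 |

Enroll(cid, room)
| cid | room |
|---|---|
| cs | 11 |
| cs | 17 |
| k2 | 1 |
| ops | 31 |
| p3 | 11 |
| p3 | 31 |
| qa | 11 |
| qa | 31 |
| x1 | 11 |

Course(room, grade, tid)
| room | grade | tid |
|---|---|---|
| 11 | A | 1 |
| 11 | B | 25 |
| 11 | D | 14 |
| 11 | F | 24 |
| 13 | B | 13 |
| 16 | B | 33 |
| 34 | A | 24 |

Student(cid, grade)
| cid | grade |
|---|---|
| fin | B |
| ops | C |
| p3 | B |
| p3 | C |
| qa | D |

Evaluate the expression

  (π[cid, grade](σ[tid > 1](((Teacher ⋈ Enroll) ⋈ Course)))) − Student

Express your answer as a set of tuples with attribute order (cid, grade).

{(cs, B), (cs, D), (cs, F), (p3, D), (p3, F), (qa, B), (qa, F), (x1, B), (x1, D), (x1, F)}

Natural join on room: {(11, Argo, 3, cs), (11, Argo, 3, p3), (11, Argo, 3, qa), (11, Argo, 3, x1), (11, Delta, 3, cs), (11, Delta, 3, p3), (11, Delta, 3, qa), (11, Delta, 3, x1), (11, Gamma, 9, cs), (11, Gamma, 9, p3), (11, Gamma, 9, qa), (11, Gamma, 9, x1), (11, Omega, 5, cs), (11, Omega, 5, p3), (11, Omega, 5, qa), (11, Omega, 5, x1), (17, Beta, 9, cs), (17, Helix, 4, cs), (17, Lyra, 3, cs)}
Natural join on room: {(11, Argo, 3, cs, A, 1), (11, Argo, 3, cs, B, 25), (11, Argo, 3, cs, D, 14), (11, Argo, 3, cs, F, 24), (11, Argo, 3, p3, A, 1), (11, Argo, 3, p3, B, 25), (11, Argo, 3, p3, D, 14), (11, Argo, 3, p3, F, 24), (11, Argo, 3, qa, A, 1), (11, Argo, 3, qa, B, 25), (11, Argo, 3, qa, D, 14), (11, Argo, 3, qa, F, 24), (11, Argo, 3, x1, A, 1), (11, Argo, 3, x1, B, 25), (11, Argo, 3, x1, D, 14), (11, Argo, 3, x1, F, 24), (11, Delta, 3, cs, A, 1), (11, Delta, 3, cs, B, 25), (11, Delta, 3, cs, D, 14), (11, Delta, 3, cs, F, 24), (11, Delta, 3, p3, A, 1), (11, Delta, 3, p3, B, 25), (11, Delta, 3, p3, D, 14), (11, Delta, 3, p3, F, 24), (11, Delta, 3, qa, A, 1), (11, Delta, 3, qa, B, 25), (11, Delta, 3, qa, D, 14), (11, Delta, 3, qa, F, 24), (11, Delta, 3, x1, A, 1), (11, Delta, 3, x1, B, 25), (11, Delta, 3, x1, D, 14), (11, Delta, 3, x1, F, 24), (11, Gamma, 9, cs, A, 1), (11, Gamma, 9, cs, B, 25), (11, Gamma, 9, cs, D, 14), (11, Gamma, 9, cs, F, 24), (11, Gamma, 9, p3, A, 1), (11, Gamma, 9, p3, B, 25), (11, Gamma, 9, p3, D, 14), (11, Gamma, 9, p3, F, 24), (11, Gamma, 9, qa, A, 1), (11, Gamma, 9, qa, B, 25), (11, Gamma, 9, qa, D, 14), (11, Gamma, 9, qa, F, 24), (11, Gamma, 9, x1, A, 1), (11, Gamma, 9, x1, B, 25), (11, Gamma, 9, x1, D, 14), (11, Gamma, 9, x1, F, 24), (11, Omega, 5, cs, A, 1), (11, Omega, 5, cs, B, 25), (11, Omega, 5, cs, D, 14), (11, Omega, 5, cs, F, 24), (11, Omega, 5, p3, A, 1), (11, Omega, 5, p3, B, 25), (11, Omega, 5, p3, D, 14), (11, Omega, 5, p3, F, 24), (11, Omega, 5, qa, A, 1), (11, Omega, 5, qa, B, 25), (11, Omega, 5, qa, D, 14), (11, Omega, 5, qa, F, 24), (11, Omega, 5, x1, A, 1), (11, Omega, 5, x1, B, 25), (11, Omega, 5, x1, D, 14), (11, Omega, 5, x1, F, 24)}
σ[tid > 1]: keep tuples satisfying tid > 1 → {(11, Argo, 3, cs, B, 25), (11, Argo, 3, cs, D, 14), (11, Argo, 3, cs, F, 24), (11, Argo, 3, p3, B, 25), (11, Argo, 3, p3, D, 14), (11, Argo, 3, p3, F, 24), (11, Argo, 3, qa, B, 25), (11, Argo, 3, qa, D, 14), (11, Argo, 3, qa, F, 24), (11, Argo, 3, x1, B, 25), (11, Argo, 3, x1, D, 14), (11, Argo, 3, x1, F, 24), (11, Delta, 3, cs, B, 25), (11, Delta, 3, cs, D, 14), (11, Delta, 3, cs, F, 24), (11, Delta, 3, p3, B, 25), (11, Delta, 3, p3, D, 14), (11, Delta, 3, p3, F, 24), (11, Delta, 3, qa, B, 25), (11, Delta, 3, qa, D, 14), (11, Delta, 3, qa, F, 24), (11, Delta, 3, x1, B, 25), (11, Delta, 3, x1, D, 14), (11, Delta, 3, x1, F, 24), (11, Gamma, 9, cs, B, 25), (11, Gamma, 9, cs, D, 14), (11, Gamma, 9, cs, F, 24), (11, Gamma, 9, p3, B, 25), (11, Gamma, 9, p3, D, 14), (11, Gamma, 9, p3, F, 24), (11, Gamma, 9, qa, B, 25), (11, Gamma, 9, qa, D, 14), (11, Gamma, 9, qa, F, 24), (11, Gamma, 9, x1, B, 25), (11, Gamma, 9, x1, D, 14), (11, Gamma, 9, x1, F, 24), (11, Omega, 5, cs, B, 25), (11, Omega, 5, cs, D, 14), (11, Omega, 5, cs, F, 24), (11, Omega, 5, p3, B, 25), (11, Omega, 5, p3, D, 14), (11, Omega, 5, p3, F, 24), (11, Omega, 5, qa, B, 25), (11, Omega, 5, qa, D, 14), (11, Omega, 5, qa, F, 24), (11, Omega, 5, x1, B, 25), (11, Omega, 5, x1, D, 14), (11, Omega, 5, x1, F, 24)}
Keep only column(s) cid, grade (36 duplicate(s) eliminated): {(cs, B), (cs, D), (cs, F), (p3, B), (p3, D), (p3, F), (qa, B), (qa, D), (qa, F), (x1, B), (x1, D), (x1, F)}
Set difference of the two operands is {(cs, B), (cs, D), (cs, F), (p3, D), (p3, F), (qa, B), (qa, F), (x1, B), (x1, D), (x1, F)}.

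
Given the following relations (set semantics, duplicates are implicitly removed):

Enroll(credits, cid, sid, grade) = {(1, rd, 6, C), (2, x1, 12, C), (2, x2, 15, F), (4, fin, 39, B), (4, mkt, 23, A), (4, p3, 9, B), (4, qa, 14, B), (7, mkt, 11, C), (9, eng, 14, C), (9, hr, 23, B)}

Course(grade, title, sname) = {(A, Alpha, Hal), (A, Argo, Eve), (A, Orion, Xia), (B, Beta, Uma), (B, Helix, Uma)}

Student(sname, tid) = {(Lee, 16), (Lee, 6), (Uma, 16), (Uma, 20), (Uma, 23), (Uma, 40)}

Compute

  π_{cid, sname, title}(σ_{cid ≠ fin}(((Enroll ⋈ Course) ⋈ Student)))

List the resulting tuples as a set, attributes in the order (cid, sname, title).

Natural join on grade: {(4, fin, 39, B, Beta, Uma), (4, fin, 39, B, Helix, Uma), (4, mkt, 23, A, Alpha, Hal), (4, mkt, 23, A, Argo, Eve), (4, mkt, 23, A, Orion, Xia), (4, p3, 9, B, Beta, Uma), (4, p3, 9, B, Helix, Uma), (4, qa, 14, B, Beta, Uma), (4, qa, 14, B, Helix, Uma), (9, hr, 23, B, Beta, Uma), (9, hr, 23, B, Helix, Uma)}
Natural join on sname: {(4, fin, 39, B, Beta, Uma, 16), (4, fin, 39, B, Beta, Uma, 20), (4, fin, 39, B, Beta, Uma, 23), (4, fin, 39, B, Beta, Uma, 40), (4, fin, 39, B, Helix, Uma, 16), (4, fin, 39, B, Helix, Uma, 20), (4, fin, 39, B, Helix, Uma, 23), (4, fin, 39, B, Helix, Uma, 40), (4, p3, 9, B, Beta, Uma, 16), (4, p3, 9, B, Beta, Uma, 20), (4, p3, 9, B, Beta, Uma, 23), (4, p3, 9, B, Beta, Uma, 40), (4, p3, 9, B, Helix, Uma, 16), (4, p3, 9, B, Helix, Uma, 20), (4, p3, 9, B, Helix, Uma, 23), (4, p3, 9, B, Helix, Uma, 40), (4, qa, 14, B, Beta, Uma, 16), (4, qa, 14, B, Beta, Uma, 20), (4, qa, 14, B, Beta, Uma, 23), (4, qa, 14, B, Beta, Uma, 40), (4, qa, 14, B, Helix, Uma, 16), (4, qa, 14, B, Helix, Uma, 20), (4, qa, 14, B, Helix, Uma, 23), (4, qa, 14, B, Helix, Uma, 40), (9, hr, 23, B, Beta, Uma, 16), (9, hr, 23, B, Beta, Uma, 20), (9, hr, 23, B, Beta, Uma, 23), (9, hr, 23, B, Beta, Uma, 40), (9, hr, 23, B, Helix, Uma, 16), (9, hr, 23, B, Helix, Uma, 20), (9, hr, 23, B, Helix, Uma, 23), (9, hr, 23, B, Helix, Uma, 40)}
Apply σ_{cid ≠ fin}; surviving tuples: {(4, p3, 9, B, Beta, Uma, 16), (4, p3, 9, B, Beta, Uma, 20), (4, p3, 9, B, Beta, Uma, 23), (4, p3, 9, B, Beta, Uma, 40), (4, p3, 9, B, Helix, Uma, 16), (4, p3, 9, B, Helix, Uma, 20), (4, p3, 9, B, Helix, Uma, 23), (4, p3, 9, B, Helix, Uma, 40), (4, qa, 14, B, Beta, Uma, 16), (4, qa, 14, B, Beta, Uma, 20), (4, qa, 14, B, Beta, Uma, 23), (4, qa, 14, B, Beta, Uma, 40), (4, qa, 14, B, Helix, Uma, 16), (4, qa, 14, B, Helix, Uma, 20), (4, qa, 14, B, Helix, Uma, 23), (4, qa, 14, B, Helix, Uma, 40), (9, hr, 23, B, Beta, Uma, 16), (9, hr, 23, B, Beta, Uma, 20), (9, hr, 23, B, Beta, Uma, 23), (9, hr, 23, B, Beta, Uma, 40), (9, hr, 23, B, Helix, Uma, 16), (9, hr, 23, B, Helix, Uma, 20), (9, hr, 23, B, Helix, Uma, 23), (9, hr, 23, B, Helix, Uma, 40)}
π[cid, sname, title]: project onto (cid, sname, title) (18 duplicate(s) eliminated) → {(hr, Uma, Beta), (hr, Uma, Helix), (p3, Uma, Beta), (p3, Uma, Helix), (qa, Uma, Beta), (qa, Uma, Helix)}

{(hr, Uma, Beta), (hr, Uma, Helix), (p3, Uma, Beta), (p3, Uma, Helix), (qa, Uma, Beta), (qa, Uma, Helix)}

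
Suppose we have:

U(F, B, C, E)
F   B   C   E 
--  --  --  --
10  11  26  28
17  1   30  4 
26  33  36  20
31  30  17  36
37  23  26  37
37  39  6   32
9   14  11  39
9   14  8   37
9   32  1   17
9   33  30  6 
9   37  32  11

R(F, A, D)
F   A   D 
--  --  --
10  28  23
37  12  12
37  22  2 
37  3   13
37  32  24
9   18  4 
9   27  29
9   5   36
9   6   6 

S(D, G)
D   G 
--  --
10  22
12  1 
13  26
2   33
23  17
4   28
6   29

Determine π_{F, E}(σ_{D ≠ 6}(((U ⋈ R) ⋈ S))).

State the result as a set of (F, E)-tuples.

{(10, 28), (37, 32), (37, 37), (9, 11), (9, 17), (9, 37), (9, 39), (9, 6)}

Joining U and R on F yields {(10, 11, 26, 28, 28, 23), (37, 23, 26, 37, 12, 12), (37, 23, 26, 37, 22, 2), (37, 23, 26, 37, 3, 13), (37, 23, 26, 37, 32, 24), (37, 39, 6, 32, 12, 12), (37, 39, 6, 32, 22, 2), (37, 39, 6, 32, 3, 13), (37, 39, 6, 32, 32, 24), (9, 14, 11, 39, 18, 4), (9, 14, 11, 39, 27, 29), (9, 14, 11, 39, 5, 36), (9, 14, 11, 39, 6, 6), (9, 14, 8, 37, 18, 4), (9, 14, 8, 37, 27, 29), (9, 14, 8, 37, 5, 36), (9, 14, 8, 37, 6, 6), (9, 32, 1, 17, 18, 4), (9, 32, 1, 17, 27, 29), (9, 32, 1, 17, 5, 36), (9, 32, 1, 17, 6, 6), (9, 33, 30, 6, 18, 4), (9, 33, 30, 6, 27, 29), (9, 33, 30, 6, 5, 36), (9, 33, 30, 6, 6, 6), (9, 37, 32, 11, 18, 4), (9, 37, 32, 11, 27, 29), (9, 37, 32, 11, 5, 36), (9, 37, 32, 11, 6, 6)}.
Joining (U ⋈ R) and S on D yields {(10, 11, 26, 28, 28, 23, 17), (37, 23, 26, 37, 12, 12, 1), (37, 23, 26, 37, 22, 2, 33), (37, 23, 26, 37, 3, 13, 26), (37, 39, 6, 32, 12, 12, 1), (37, 39, 6, 32, 22, 2, 33), (37, 39, 6, 32, 3, 13, 26), (9, 14, 11, 39, 18, 4, 28), (9, 14, 11, 39, 6, 6, 29), (9, 14, 8, 37, 18, 4, 28), (9, 14, 8, 37, 6, 6, 29), (9, 32, 1, 17, 18, 4, 28), (9, 32, 1, 17, 6, 6, 29), (9, 33, 30, 6, 18, 4, 28), (9, 33, 30, 6, 6, 6, 29), (9, 37, 32, 11, 18, 4, 28), (9, 37, 32, 11, 6, 6, 29)}.
Filtering on D ≠ 6 leaves {(10, 11, 26, 28, 28, 23, 17), (37, 23, 26, 37, 12, 12, 1), (37, 23, 26, 37, 22, 2, 33), (37, 23, 26, 37, 3, 13, 26), (37, 39, 6, 32, 12, 12, 1), (37, 39, 6, 32, 22, 2, 33), (37, 39, 6, 32, 3, 13, 26), (9, 14, 11, 39, 18, 4, 28), (9, 14, 8, 37, 18, 4, 28), (9, 32, 1, 17, 18, 4, 28), (9, 33, 30, 6, 18, 4, 28), (9, 37, 32, 11, 18, 4, 28)}.
π_{F, E} gives {(10, 28), (37, 32), (37, 37), (9, 11), (9, 17), (9, 37), (9, 39), (9, 6)} (4 duplicate(s) eliminated).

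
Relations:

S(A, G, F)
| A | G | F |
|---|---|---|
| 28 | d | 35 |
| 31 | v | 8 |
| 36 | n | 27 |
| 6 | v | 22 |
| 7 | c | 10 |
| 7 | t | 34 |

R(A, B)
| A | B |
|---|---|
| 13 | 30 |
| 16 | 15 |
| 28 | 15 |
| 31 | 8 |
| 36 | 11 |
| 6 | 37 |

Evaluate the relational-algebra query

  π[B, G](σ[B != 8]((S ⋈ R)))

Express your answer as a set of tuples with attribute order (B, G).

Joining S and R on A yields {(28, d, 35, 15), (31, v, 8, 8), (36, n, 27, 11), (6, v, 22, 37)}.
Filtering on B != 8 leaves {(28, d, 35, 15), (36, n, 27, 11), (6, v, 22, 37)}.
Keep only column(s) B, G: {(11, n), (15, d), (37, v)}

{(11, n), (15, d), (37, v)}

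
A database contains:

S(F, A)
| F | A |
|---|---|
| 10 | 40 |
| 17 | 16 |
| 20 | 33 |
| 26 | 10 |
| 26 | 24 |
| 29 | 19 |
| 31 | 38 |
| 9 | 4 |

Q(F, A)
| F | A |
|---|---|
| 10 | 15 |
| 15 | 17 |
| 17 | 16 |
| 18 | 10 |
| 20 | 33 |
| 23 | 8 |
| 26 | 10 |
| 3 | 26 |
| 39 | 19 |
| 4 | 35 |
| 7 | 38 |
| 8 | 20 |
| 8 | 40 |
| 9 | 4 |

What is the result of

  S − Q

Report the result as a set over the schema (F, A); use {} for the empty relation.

{(10, 40), (26, 24), (29, 19), (31, 38)}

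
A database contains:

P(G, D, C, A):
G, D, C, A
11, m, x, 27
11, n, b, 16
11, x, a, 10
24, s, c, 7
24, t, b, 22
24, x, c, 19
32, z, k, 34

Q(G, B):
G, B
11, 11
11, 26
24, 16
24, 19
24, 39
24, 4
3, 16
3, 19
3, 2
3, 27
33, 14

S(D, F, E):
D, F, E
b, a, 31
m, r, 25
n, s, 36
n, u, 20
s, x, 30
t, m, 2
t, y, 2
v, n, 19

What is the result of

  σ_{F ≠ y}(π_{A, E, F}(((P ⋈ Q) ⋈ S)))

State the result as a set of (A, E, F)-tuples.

{(16, 20, u), (16, 36, s), (22, 2, m), (27, 25, r), (7, 30, x)}

Natural join on G: {(11, m, x, 27, 11), (11, m, x, 27, 26), (11, n, b, 16, 11), (11, n, b, 16, 26), (11, x, a, 10, 11), (11, x, a, 10, 26), (24, s, c, 7, 16), (24, s, c, 7, 19), (24, s, c, 7, 39), (24, s, c, 7, 4), (24, t, b, 22, 16), (24, t, b, 22, 19), (24, t, b, 22, 39), (24, t, b, 22, 4), (24, x, c, 19, 16), (24, x, c, 19, 19), (24, x, c, 19, 39), (24, x, c, 19, 4)}
Natural join on D: {(11, m, x, 27, 11, r, 25), (11, m, x, 27, 26, r, 25), (11, n, b, 16, 11, s, 36), (11, n, b, 16, 11, u, 20), (11, n, b, 16, 26, s, 36), (11, n, b, 16, 26, u, 20), (24, s, c, 7, 16, x, 30), (24, s, c, 7, 19, x, 30), (24, s, c, 7, 39, x, 30), (24, s, c, 7, 4, x, 30), (24, t, b, 22, 16, m, 2), (24, t, b, 22, 16, y, 2), (24, t, b, 22, 19, m, 2), (24, t, b, 22, 19, y, 2), (24, t, b, 22, 39, m, 2), (24, t, b, 22, 39, y, 2), (24, t, b, 22, 4, m, 2), (24, t, b, 22, 4, y, 2)}
Projecting to A, E, F (12 duplicate(s) eliminated): {(16, 20, u), (16, 36, s), (22, 2, m), (22, 2, y), (27, 25, r), (7, 30, x)}
Selection F ≠ y: {(16, 20, u), (16, 36, s), (22, 2, m), (27, 25, r), (7, 30, x)}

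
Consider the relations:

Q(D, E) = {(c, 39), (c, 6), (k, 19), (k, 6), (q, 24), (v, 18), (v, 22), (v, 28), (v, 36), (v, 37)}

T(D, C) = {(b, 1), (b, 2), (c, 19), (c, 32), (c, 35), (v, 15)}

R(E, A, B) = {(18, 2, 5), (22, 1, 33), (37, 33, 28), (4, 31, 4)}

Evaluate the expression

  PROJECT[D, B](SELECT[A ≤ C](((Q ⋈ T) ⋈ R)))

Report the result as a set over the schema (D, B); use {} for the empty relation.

{(v, 33), (v, 5)}

Joining Q and T on D yields {(c, 39, 19), (c, 39, 32), (c, 39, 35), (c, 6, 19), (c, 6, 32), (c, 6, 35), (v, 18, 15), (v, 22, 15), (v, 28, 15), (v, 36, 15), (v, 37, 15)}.
Joining (Q ⋈ T) and R on E yields {(v, 18, 15, 2, 5), (v, 22, 15, 1, 33), (v, 37, 15, 33, 28)}.
Selection A ≤ C: {(v, 18, 15, 2, 5), (v, 22, 15, 1, 33)}
π[D, B]: project onto (D, B) → {(v, 33), (v, 5)}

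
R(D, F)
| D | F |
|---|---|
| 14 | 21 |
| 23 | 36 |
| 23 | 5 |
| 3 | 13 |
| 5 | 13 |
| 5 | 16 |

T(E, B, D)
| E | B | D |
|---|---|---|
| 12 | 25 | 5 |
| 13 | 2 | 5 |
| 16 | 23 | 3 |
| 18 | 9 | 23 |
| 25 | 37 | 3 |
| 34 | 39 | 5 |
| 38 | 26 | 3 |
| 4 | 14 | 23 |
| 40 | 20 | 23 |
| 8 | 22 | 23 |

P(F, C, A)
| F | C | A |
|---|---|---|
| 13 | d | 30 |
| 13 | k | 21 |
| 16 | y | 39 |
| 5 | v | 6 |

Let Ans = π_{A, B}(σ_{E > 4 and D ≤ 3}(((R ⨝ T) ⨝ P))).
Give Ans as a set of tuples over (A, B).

{(21, 23), (21, 26), (21, 37), (30, 23), (30, 26), (30, 37)}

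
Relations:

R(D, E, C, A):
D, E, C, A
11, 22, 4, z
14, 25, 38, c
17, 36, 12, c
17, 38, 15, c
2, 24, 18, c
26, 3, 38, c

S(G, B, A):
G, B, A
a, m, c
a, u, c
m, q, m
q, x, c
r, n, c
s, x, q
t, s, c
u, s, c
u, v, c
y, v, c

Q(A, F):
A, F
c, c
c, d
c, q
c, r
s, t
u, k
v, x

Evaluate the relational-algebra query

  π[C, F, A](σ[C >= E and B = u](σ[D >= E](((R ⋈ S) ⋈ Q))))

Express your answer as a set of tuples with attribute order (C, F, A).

{(38, c, c), (38, d, c), (38, q, c), (38, r, c)}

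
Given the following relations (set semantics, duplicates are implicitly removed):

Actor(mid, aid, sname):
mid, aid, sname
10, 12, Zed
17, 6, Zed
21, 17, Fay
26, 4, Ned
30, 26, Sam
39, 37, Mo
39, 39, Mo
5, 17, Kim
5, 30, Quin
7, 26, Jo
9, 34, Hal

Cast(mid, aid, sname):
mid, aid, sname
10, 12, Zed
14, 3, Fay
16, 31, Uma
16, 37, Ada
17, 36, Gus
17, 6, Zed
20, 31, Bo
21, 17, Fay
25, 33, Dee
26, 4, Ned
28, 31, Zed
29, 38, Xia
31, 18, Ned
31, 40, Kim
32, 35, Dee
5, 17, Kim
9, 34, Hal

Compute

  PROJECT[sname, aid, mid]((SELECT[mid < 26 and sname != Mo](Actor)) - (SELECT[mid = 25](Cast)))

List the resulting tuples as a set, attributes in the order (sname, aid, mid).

{(Fay, 17, 21), (Hal, 34, 9), (Jo, 26, 7), (Kim, 17, 5), (Quin, 30, 5), (Zed, 12, 10), (Zed, 6, 17)}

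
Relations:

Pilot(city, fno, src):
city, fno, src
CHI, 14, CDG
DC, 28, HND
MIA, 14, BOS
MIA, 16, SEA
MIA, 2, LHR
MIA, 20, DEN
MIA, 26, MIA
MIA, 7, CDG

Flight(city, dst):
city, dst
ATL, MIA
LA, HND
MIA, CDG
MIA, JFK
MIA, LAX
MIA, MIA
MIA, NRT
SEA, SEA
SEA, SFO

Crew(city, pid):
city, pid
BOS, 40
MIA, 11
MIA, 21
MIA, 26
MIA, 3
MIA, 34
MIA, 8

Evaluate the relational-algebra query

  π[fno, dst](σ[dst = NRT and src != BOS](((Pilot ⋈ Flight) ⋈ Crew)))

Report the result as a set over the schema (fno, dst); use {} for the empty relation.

{(16, NRT), (2, NRT), (20, NRT), (26, NRT), (7, NRT)}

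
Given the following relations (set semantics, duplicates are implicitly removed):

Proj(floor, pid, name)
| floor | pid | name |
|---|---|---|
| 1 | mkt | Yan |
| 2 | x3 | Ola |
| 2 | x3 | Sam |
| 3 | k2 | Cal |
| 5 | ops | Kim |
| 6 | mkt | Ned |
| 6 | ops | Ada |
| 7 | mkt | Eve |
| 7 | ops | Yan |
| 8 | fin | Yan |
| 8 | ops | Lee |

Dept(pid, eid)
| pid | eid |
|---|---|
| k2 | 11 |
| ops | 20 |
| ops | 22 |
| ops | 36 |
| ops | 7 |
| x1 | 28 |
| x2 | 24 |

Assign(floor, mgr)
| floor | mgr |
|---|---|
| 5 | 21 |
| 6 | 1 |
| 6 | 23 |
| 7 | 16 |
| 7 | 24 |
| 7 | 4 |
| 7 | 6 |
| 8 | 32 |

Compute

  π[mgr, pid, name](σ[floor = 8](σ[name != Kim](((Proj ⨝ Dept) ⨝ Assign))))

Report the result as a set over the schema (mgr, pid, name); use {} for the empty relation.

{(32, ops, Lee)}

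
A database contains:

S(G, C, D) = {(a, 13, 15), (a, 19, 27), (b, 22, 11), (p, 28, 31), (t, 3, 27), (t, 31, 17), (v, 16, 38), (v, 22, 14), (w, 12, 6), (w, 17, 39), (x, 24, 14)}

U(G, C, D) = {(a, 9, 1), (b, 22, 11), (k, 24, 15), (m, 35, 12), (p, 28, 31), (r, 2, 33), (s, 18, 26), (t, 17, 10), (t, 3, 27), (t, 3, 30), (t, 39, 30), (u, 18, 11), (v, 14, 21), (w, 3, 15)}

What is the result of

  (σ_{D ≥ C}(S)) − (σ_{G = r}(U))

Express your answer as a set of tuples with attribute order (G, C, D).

{(a, 13, 15), (a, 19, 27), (p, 28, 31), (t, 3, 27), (v, 16, 38), (w, 17, 39)}

Selection D ≥ C: {(a, 13, 15), (a, 19, 27), (p, 28, 31), (t, 3, 27), (v, 16, 38), (w, 17, 39)}
Selection G = r: {(r, 2, 33)}
Taking the difference: {(a, 13, 15), (a, 19, 27), (p, 28, 31), (t, 3, 27), (v, 16, 38), (w, 17, 39)}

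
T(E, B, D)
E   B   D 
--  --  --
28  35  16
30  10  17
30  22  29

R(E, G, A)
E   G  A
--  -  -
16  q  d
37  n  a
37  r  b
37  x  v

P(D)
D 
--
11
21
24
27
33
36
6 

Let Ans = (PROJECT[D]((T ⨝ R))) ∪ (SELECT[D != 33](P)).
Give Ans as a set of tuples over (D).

Natural join on E: {}
π[D]: project onto (D) → {}
Filtering on D != 33 leaves {11, 21, 24, 27, 36, 6}.
Union: {} with {11, 21, 24, 27, 36, 6} → {11, 21, 24, 27, 36, 6}

{11, 21, 24, 27, 36, 6}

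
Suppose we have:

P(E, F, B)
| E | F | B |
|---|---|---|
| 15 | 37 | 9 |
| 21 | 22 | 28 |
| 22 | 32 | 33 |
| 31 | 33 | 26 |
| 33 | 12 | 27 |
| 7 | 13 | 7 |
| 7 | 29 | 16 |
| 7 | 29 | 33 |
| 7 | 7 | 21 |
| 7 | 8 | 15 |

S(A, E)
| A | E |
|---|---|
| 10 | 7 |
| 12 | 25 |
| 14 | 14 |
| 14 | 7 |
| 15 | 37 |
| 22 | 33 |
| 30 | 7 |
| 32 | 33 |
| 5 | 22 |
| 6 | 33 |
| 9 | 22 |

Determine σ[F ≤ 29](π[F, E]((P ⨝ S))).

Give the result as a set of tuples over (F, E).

P ⋈ S (natural join on E): {(22, 32, 33, 5), (22, 32, 33, 9), (33, 12, 27, 22), (33, 12, 27, 32), (33, 12, 27, 6), (7, 13, 7, 10), (7, 13, 7, 14), (7, 13, 7, 30), (7, 29, 16, 10), (7, 29, 16, 14), (7, 29, 16, 30), (7, 29, 33, 10), (7, 29, 33, 14), (7, 29, 33, 30), (7, 7, 21, 10), (7, 7, 21, 14), (7, 7, 21, 30), (7, 8, 15, 10), (7, 8, 15, 14), (7, 8, 15, 30)}
Projecting to F, E (14 duplicate(s) eliminated): {(12, 33), (13, 7), (29, 7), (32, 22), (7, 7), (8, 7)}
σ[F ≤ 29]: keep tuples satisfying F ≤ 29 → {(12, 33), (13, 7), (29, 7), (7, 7), (8, 7)}

{(12, 33), (13, 7), (29, 7), (7, 7), (8, 7)}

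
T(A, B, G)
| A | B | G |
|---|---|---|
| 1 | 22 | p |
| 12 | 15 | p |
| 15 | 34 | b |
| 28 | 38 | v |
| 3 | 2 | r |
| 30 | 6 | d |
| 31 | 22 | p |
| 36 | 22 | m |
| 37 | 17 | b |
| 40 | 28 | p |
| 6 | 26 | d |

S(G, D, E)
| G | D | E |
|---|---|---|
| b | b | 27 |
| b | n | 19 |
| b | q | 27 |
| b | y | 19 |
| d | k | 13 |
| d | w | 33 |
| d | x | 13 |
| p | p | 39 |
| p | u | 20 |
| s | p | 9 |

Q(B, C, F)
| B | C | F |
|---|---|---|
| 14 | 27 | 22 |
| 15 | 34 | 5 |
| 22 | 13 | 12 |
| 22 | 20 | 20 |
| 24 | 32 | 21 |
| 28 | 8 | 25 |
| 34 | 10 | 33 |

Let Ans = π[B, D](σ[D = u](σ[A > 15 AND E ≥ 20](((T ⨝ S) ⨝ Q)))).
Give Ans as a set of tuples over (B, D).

{(22, u), (28, u)}

T ⋈ S (natural join on G): {(1, 22, p, p, 39), (1, 22, p, u, 20), (12, 15, p, p, 39), (12, 15, p, u, 20), (15, 34, b, b, 27), (15, 34, b, n, 19), (15, 34, b, q, 27), (15, 34, b, y, 19), (30, 6, d, k, 13), (30, 6, d, w, 33), (30, 6, d, x, 13), (31, 22, p, p, 39), (31, 22, p, u, 20), (37, 17, b, b, 27), (37, 17, b, n, 19), (37, 17, b, q, 27), (37, 17, b, y, 19), (40, 28, p, p, 39), (40, 28, p, u, 20), (6, 26, d, k, 13), (6, 26, d, w, 33), (6, 26, d, x, 13)}
(T ⨝ S) ⋈ Q (natural join on B): {(1, 22, p, p, 39, 13, 12), (1, 22, p, p, 39, 20, 20), (1, 22, p, u, 20, 13, 12), (1, 22, p, u, 20, 20, 20), (12, 15, p, p, 39, 34, 5), (12, 15, p, u, 20, 34, 5), (15, 34, b, b, 27, 10, 33), (15, 34, b, n, 19, 10, 33), (15, 34, b, q, 27, 10, 33), (15, 34, b, y, 19, 10, 33), (31, 22, p, p, 39, 13, 12), (31, 22, p, p, 39, 20, 20), (31, 22, p, u, 20, 13, 12), (31, 22, p, u, 20, 20, 20), (40, 28, p, p, 39, 8, 25), (40, 28, p, u, 20, 8, 25)}
σ[A > 15 AND E ≥ 20]: keep tuples satisfying A > 15 AND E ≥ 20 → {(31, 22, p, p, 39, 13, 12), (31, 22, p, p, 39, 20, 20), (31, 22, p, u, 20, 13, 12), (31, 22, p, u, 20, 20, 20), (40, 28, p, p, 39, 8, 25), (40, 28, p, u, 20, 8, 25)}
σ[D = u]: keep tuples satisfying D = u → {(31, 22, p, u, 20, 13, 12), (31, 22, p, u, 20, 20, 20), (40, 28, p, u, 20, 8, 25)}
Projecting to B, D (1 duplicate(s) eliminated): {(22, u), (28, u)}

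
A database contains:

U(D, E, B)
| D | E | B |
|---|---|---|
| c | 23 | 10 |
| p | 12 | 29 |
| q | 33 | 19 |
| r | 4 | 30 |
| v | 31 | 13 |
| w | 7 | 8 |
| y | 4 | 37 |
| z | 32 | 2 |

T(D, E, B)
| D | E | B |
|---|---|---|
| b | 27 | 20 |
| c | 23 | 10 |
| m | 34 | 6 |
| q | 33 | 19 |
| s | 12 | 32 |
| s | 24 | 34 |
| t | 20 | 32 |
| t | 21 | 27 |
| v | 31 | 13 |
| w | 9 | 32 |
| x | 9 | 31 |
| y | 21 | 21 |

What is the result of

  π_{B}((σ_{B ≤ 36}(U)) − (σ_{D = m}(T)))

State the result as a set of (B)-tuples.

{10, 13, 19, 2, 29, 30, 8}

Selection B ≤ 36: {(c, 23, 10), (p, 12, 29), (q, 33, 19), (r, 4, 30), (v, 31, 13), (w, 7, 8), (z, 32, 2)}
Selection D = m: {(m, 34, 6)}
Set difference of the two operands is {(c, 23, 10), (p, 12, 29), (q, 33, 19), (r, 4, 30), (v, 31, 13), (w, 7, 8), (z, 32, 2)}.
π[B]: project onto (B) → {10, 13, 19, 2, 29, 30, 8}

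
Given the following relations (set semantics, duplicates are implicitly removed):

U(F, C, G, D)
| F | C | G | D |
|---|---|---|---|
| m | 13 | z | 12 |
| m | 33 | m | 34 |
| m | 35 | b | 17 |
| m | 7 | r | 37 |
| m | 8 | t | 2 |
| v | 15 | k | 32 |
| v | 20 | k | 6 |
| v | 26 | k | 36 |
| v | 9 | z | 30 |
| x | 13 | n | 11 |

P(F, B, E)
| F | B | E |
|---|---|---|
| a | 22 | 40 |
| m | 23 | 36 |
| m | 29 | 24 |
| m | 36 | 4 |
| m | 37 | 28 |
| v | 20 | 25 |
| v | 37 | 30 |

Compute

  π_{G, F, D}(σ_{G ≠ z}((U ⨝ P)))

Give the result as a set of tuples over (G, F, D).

{(b, m, 17), (k, v, 32), (k, v, 36), (k, v, 6), (m, m, 34), (r, m, 37), (t, m, 2)}

Natural join on F: {(m, 13, z, 12, 23, 36), (m, 13, z, 12, 29, 24), (m, 13, z, 12, 36, 4), (m, 13, z, 12, 37, 28), (m, 33, m, 34, 23, 36), (m, 33, m, 34, 29, 24), (m, 33, m, 34, 36, 4), (m, 33, m, 34, 37, 28), (m, 35, b, 17, 23, 36), (m, 35, b, 17, 29, 24), (m, 35, b, 17, 36, 4), (m, 35, b, 17, 37, 28), (m, 7, r, 37, 23, 36), (m, 7, r, 37, 29, 24), (m, 7, r, 37, 36, 4), (m, 7, r, 37, 37, 28), (m, 8, t, 2, 23, 36), (m, 8, t, 2, 29, 24), (m, 8, t, 2, 36, 4), (m, 8, t, 2, 37, 28), (v, 15, k, 32, 20, 25), (v, 15, k, 32, 37, 30), (v, 20, k, 6, 20, 25), (v, 20, k, 6, 37, 30), (v, 26, k, 36, 20, 25), (v, 26, k, 36, 37, 30), (v, 9, z, 30, 20, 25), (v, 9, z, 30, 37, 30)}
σ[G ≠ z]: keep tuples satisfying G ≠ z → {(m, 33, m, 34, 23, 36), (m, 33, m, 34, 29, 24), (m, 33, m, 34, 36, 4), (m, 33, m, 34, 37, 28), (m, 35, b, 17, 23, 36), (m, 35, b, 17, 29, 24), (m, 35, b, 17, 36, 4), (m, 35, b, 17, 37, 28), (m, 7, r, 37, 23, 36), (m, 7, r, 37, 29, 24), (m, 7, r, 37, 36, 4), (m, 7, r, 37, 37, 28), (m, 8, t, 2, 23, 36), (m, 8, t, 2, 29, 24), (m, 8, t, 2, 36, 4), (m, 8, t, 2, 37, 28), (v, 15, k, 32, 20, 25), (v, 15, k, 32, 37, 30), (v, 20, k, 6, 20, 25), (v, 20, k, 6, 37, 30), (v, 26, k, 36, 20, 25), (v, 26, k, 36, 37, 30)}
π[G, F, D]: project onto (G, F, D) (15 duplicate(s) eliminated) → {(b, m, 17), (k, v, 32), (k, v, 36), (k, v, 6), (m, m, 34), (r, m, 37), (t, m, 2)}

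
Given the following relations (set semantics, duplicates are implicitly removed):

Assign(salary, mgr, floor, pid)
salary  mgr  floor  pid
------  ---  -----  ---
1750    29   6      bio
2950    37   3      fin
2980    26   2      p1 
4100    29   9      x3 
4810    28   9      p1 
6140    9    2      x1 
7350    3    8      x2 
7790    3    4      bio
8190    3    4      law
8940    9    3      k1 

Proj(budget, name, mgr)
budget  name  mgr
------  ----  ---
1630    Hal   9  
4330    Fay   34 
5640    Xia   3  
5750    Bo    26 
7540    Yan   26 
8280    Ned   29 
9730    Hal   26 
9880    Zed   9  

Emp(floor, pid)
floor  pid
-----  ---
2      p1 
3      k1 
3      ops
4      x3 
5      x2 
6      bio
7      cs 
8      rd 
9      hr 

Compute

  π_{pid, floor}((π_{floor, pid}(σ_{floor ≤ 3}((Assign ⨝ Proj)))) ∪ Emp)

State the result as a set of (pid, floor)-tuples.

{(bio, 6), (cs, 7), (hr, 9), (k1, 3), (ops, 3), (p1, 2), (rd, 8), (x1, 2), (x2, 5), (x3, 4)}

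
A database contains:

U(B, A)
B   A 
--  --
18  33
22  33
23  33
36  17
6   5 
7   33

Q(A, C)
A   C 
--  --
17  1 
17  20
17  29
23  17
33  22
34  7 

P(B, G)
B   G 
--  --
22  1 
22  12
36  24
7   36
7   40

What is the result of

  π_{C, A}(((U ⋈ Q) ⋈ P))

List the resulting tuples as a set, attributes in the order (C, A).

Natural join on A: {(18, 33, 22), (22, 33, 22), (23, 33, 22), (36, 17, 1), (36, 17, 20), (36, 17, 29), (7, 33, 22)}
Natural join on B: {(22, 33, 22, 1), (22, 33, 22, 12), (36, 17, 1, 24), (36, 17, 20, 24), (36, 17, 29, 24), (7, 33, 22, 36), (7, 33, 22, 40)}
Keep only column(s) C, A (3 duplicate(s) eliminated): {(1, 17), (20, 17), (22, 33), (29, 17)}

{(1, 17), (20, 17), (22, 33), (29, 17)}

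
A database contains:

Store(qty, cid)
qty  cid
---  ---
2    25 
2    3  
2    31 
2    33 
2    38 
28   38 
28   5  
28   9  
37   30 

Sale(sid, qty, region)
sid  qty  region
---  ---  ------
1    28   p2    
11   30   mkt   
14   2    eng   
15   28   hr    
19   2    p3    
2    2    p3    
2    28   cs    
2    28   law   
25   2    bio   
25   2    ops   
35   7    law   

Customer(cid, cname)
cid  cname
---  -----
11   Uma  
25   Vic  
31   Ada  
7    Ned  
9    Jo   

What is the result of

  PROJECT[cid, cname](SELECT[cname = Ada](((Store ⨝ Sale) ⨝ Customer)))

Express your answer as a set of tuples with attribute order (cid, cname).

Joining Store and Sale on qty yields {(2, 25, 14, eng), (2, 25, 19, p3), (2, 25, 2, p3), (2, 25, 25, bio), (2, 25, 25, ops), (2, 3, 14, eng), (2, 3, 19, p3), (2, 3, 2, p3), (2, 3, 25, bio), (2, 3, 25, ops), (2, 31, 14, eng), (2, 31, 19, p3), (2, 31, 2, p3), (2, 31, 25, bio), (2, 31, 25, ops), (2, 33, 14, eng), (2, 33, 19, p3), (2, 33, 2, p3), (2, 33, 25, bio), (2, 33, 25, ops), (2, 38, 14, eng), (2, 38, 19, p3), (2, 38, 2, p3), (2, 38, 25, bio), (2, 38, 25, ops), (28, 38, 1, p2), (28, 38, 15, hr), (28, 38, 2, cs), (28, 38, 2, law), (28, 5, 1, p2), (28, 5, 15, hr), (28, 5, 2, cs), (28, 5, 2, law), (28, 9, 1, p2), (28, 9, 15, hr), (28, 9, 2, cs), (28, 9, 2, law)}.
Joining (Store ⨝ Sale) and Customer on cid yields {(2, 25, 14, eng, Vic), (2, 25, 19, p3, Vic), (2, 25, 2, p3, Vic), (2, 25, 25, bio, Vic), (2, 25, 25, ops, Vic), (2, 31, 14, eng, Ada), (2, 31, 19, p3, Ada), (2, 31, 2, p3, Ada), (2, 31, 25, bio, Ada), (2, 31, 25, ops, Ada), (28, 9, 1, p2, Jo), (28, 9, 15, hr, Jo), (28, 9, 2, cs, Jo), (28, 9, 2, law, Jo)}.
Filtering on cname = Ada leaves {(2, 31, 14, eng, Ada), (2, 31, 19, p3, Ada), (2, 31, 2, p3, Ada), (2, 31, 25, bio, Ada), (2, 31, 25, ops, Ada)}.
π_{cid, cname} gives {(31, Ada)} (4 duplicate(s) eliminated).

{(31, Ada)}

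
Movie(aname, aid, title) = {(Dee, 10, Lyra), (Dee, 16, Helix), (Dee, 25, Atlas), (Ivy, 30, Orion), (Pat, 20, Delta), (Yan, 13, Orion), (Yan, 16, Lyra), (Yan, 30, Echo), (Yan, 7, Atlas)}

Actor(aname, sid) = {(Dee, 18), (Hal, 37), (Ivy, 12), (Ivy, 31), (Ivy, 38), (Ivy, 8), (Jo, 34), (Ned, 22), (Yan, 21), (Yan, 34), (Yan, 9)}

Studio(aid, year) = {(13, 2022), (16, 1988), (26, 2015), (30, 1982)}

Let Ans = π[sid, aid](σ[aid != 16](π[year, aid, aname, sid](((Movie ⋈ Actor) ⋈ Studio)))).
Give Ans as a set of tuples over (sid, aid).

Movie ⋈ Actor (natural join on aname): {(Dee, 10, Lyra, 18), (Dee, 16, Helix, 18), (Dee, 25, Atlas, 18), (Ivy, 30, Orion, 12), (Ivy, 30, Orion, 31), (Ivy, 30, Orion, 38), (Ivy, 30, Orion, 8), (Yan, 13, Orion, 21), (Yan, 13, Orion, 34), (Yan, 13, Orion, 9), (Yan, 16, Lyra, 21), (Yan, 16, Lyra, 34), (Yan, 16, Lyra, 9), (Yan, 30, Echo, 21), (Yan, 30, Echo, 34), (Yan, 30, Echo, 9), (Yan, 7, Atlas, 21), (Yan, 7, Atlas, 34), (Yan, 7, Atlas, 9)}
(Movie ⋈ Actor) ⋈ Studio (natural join on aid): {(Dee, 16, Helix, 18, 1988), (Ivy, 30, Orion, 12, 1982), (Ivy, 30, Orion, 31, 1982), (Ivy, 30, Orion, 38, 1982), (Ivy, 30, Orion, 8, 1982), (Yan, 13, Orion, 21, 2022), (Yan, 13, Orion, 34, 2022), (Yan, 13, Orion, 9, 2022), (Yan, 16, Lyra, 21, 1988), (Yan, 16, Lyra, 34, 1988), (Yan, 16, Lyra, 9, 1988), (Yan, 30, Echo, 21, 1982), (Yan, 30, Echo, 34, 1982), (Yan, 30, Echo, 9, 1982)}
Projecting to year, aid, aname, sid: {(1982, 30, Ivy, 12), (1982, 30, Ivy, 31), (1982, 30, Ivy, 38), (1982, 30, Ivy, 8), (1982, 30, Yan, 21), (1982, 30, Yan, 34), (1982, 30, Yan, 9), (1988, 16, Dee, 18), (1988, 16, Yan, 21), (1988, 16, Yan, 34), (1988, 16, Yan, 9), (2022, 13, Yan, 21), (2022, 13, Yan, 34), (2022, 13, Yan, 9)}
Selection aid != 16: {(1982, 30, Ivy, 12), (1982, 30, Ivy, 31), (1982, 30, Ivy, 38), (1982, 30, Ivy, 8), (1982, 30, Yan, 21), (1982, 30, Yan, 34), (1982, 30, Yan, 9), (2022, 13, Yan, 21), (2022, 13, Yan, 34), (2022, 13, Yan, 9)}
Projecting to sid, aid: {(12, 30), (21, 13), (21, 30), (31, 30), (34, 13), (34, 30), (38, 30), (8, 30), (9, 13), (9, 30)}

{(12, 30), (21, 13), (21, 30), (31, 30), (34, 13), (34, 30), (38, 30), (8, 30), (9, 13), (9, 30)}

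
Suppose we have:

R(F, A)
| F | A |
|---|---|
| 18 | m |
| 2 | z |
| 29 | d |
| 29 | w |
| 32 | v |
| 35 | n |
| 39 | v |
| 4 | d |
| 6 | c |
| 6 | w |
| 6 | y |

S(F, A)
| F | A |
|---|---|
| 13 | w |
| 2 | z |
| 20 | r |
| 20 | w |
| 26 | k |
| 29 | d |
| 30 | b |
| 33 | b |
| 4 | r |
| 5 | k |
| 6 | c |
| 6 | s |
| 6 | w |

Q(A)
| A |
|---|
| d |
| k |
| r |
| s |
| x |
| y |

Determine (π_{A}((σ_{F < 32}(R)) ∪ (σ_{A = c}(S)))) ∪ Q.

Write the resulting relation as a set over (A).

Filtering on F < 32 leaves {(18, m), (2, z), (29, d), (29, w), (4, d), (6, c), (6, w), (6, y)}.
Filtering on A = c leaves {(6, c)}.
Set union of the two operands is {(18, m), (2, z), (29, d), (29, w), (4, d), (6, c), (6, w), (6, y)}.
π[A]: project onto (A) (2 duplicate(s) eliminated) → {c, d, m, w, y, z}
Set union of the two operands is {c, d, k, m, r, s, w, x, y, z}.

{c, d, k, m, r, s, w, x, y, z}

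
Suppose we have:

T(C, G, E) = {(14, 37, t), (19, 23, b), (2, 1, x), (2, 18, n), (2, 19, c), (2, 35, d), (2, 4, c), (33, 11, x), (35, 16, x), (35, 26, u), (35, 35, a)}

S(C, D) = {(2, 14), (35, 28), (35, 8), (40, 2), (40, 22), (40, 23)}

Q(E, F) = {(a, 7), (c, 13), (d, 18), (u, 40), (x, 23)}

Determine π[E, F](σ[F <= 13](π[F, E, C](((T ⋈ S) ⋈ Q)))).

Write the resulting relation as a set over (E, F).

{(a, 7), (c, 13)}

Joining T and S on C yields {(2, 1, x, 14), (2, 18, n, 14), (2, 19, c, 14), (2, 35, d, 14), (2, 4, c, 14), (35, 16, x, 28), (35, 16, x, 8), (35, 26, u, 28), (35, 26, u, 8), (35, 35, a, 28), (35, 35, a, 8)}.
Joining (T ⋈ S) and Q on E yields {(2, 1, x, 14, 23), (2, 19, c, 14, 13), (2, 35, d, 14, 18), (2, 4, c, 14, 13), (35, 16, x, 28, 23), (35, 16, x, 8, 23), (35, 26, u, 28, 40), (35, 26, u, 8, 40), (35, 35, a, 28, 7), (35, 35, a, 8, 7)}.
π_{F, E, C} gives {(13, c, 2), (18, d, 2), (23, x, 2), (23, x, 35), (40, u, 35), (7, a, 35)} (4 duplicate(s) eliminated).
Apply σ_{F <= 13}; surviving tuples: {(13, c, 2), (7, a, 35)}
π_{E, F} gives {(a, 7), (c, 13)}.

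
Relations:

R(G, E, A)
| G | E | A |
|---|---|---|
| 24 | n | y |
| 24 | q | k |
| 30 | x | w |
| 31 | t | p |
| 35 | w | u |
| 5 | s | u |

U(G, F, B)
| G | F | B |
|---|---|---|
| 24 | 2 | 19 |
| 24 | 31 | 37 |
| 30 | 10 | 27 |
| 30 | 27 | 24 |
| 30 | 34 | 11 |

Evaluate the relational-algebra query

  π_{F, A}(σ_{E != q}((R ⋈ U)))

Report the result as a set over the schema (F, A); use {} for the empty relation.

{(10, w), (2, y), (27, w), (31, y), (34, w)}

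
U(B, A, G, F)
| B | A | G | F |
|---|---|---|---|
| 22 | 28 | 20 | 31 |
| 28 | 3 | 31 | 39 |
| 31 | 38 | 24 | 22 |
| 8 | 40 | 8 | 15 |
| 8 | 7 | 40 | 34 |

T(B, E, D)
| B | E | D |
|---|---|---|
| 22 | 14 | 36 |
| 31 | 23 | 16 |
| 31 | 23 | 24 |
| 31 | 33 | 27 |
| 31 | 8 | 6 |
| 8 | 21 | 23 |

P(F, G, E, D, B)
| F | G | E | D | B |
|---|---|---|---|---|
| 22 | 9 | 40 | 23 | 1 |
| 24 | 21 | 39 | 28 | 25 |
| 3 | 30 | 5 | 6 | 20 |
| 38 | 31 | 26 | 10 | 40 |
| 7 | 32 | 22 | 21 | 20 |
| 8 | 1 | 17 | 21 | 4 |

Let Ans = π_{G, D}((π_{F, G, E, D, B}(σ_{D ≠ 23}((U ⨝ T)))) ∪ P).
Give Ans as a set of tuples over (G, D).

{(1, 21), (20, 36), (21, 28), (24, 16), (24, 24), (24, 27), (24, 6), (30, 6), (31, 10), (32, 21), (9, 23)}

Natural join on B: {(22, 28, 20, 31, 14, 36), (31, 38, 24, 22, 23, 16), (31, 38, 24, 22, 23, 24), (31, 38, 24, 22, 33, 27), (31, 38, 24, 22, 8, 6), (8, 40, 8, 15, 21, 23), (8, 7, 40, 34, 21, 23)}
Apply σ_{D ≠ 23}; surviving tuples: {(22, 28, 20, 31, 14, 36), (31, 38, 24, 22, 23, 16), (31, 38, 24, 22, 23, 24), (31, 38, 24, 22, 33, 27), (31, 38, 24, 22, 8, 6)}
Keep only column(s) F, G, E, D, B: {(22, 24, 23, 16, 31), (22, 24, 23, 24, 31), (22, 24, 33, 27, 31), (22, 24, 8, 6, 31), (31, 20, 14, 36, 22)}
Union: {(22, 24, 23, 16, 31), (22, 24, 23, 24, 31), (22, 24, 33, 27, 31), (22, 24, 8, 6, 31), (31, 20, 14, 36, 22)} with {(22, 9, 40, 23, 1), (24, 21, 39, 28, 25), (3, 30, 5, 6, 20), (38, 31, 26, 10, 40), (7, 32, 22, 21, 20), (8, 1, 17, 21, 4)} → {(22, 24, 23, 16, 31), (22, 24, 23, 24, 31), (22, 24, 33, 27, 31), (22, 24, 8, 6, 31), (22, 9, 40, 23, 1), (24, 21, 39, 28, 25), (3, 30, 5, 6, 20), (31, 20, 14, 36, 22), (38, 31, 26, 10, 40), (7, 32, 22, 21, 20), (8, 1, 17, 21, 4)}
Keep only column(s) G, D: {(1, 21), (20, 36), (21, 28), (24, 16), (24, 24), (24, 27), (24, 6), (30, 6), (31, 10), (32, 21), (9, 23)}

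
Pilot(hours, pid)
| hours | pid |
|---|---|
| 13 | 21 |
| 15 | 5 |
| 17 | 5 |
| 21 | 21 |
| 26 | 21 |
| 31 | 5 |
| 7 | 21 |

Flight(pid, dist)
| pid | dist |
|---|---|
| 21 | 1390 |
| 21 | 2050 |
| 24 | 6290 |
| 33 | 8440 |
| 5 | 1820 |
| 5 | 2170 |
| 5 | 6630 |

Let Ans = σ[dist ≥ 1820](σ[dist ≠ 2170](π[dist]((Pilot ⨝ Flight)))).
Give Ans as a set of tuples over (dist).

{1820, 2050, 6630}

Pilot ⋈ Flight (natural join on pid): {(13, 21, 1390), (13, 21, 2050), (15, 5, 1820), (15, 5, 2170), (15, 5, 6630), (17, 5, 1820), (17, 5, 2170), (17, 5, 6630), (21, 21, 1390), (21, 21, 2050), (26, 21, 1390), (26, 21, 2050), (31, 5, 1820), (31, 5, 2170), (31, 5, 6630), (7, 21, 1390), (7, 21, 2050)}
Projecting to dist (12 duplicate(s) eliminated): {1390, 1820, 2050, 2170, 6630}
Apply σ_{dist ≠ 2170}; surviving tuples: {1390, 1820, 2050, 6630}
Apply σ_{dist ≥ 1820}; surviving tuples: {1820, 2050, 6630}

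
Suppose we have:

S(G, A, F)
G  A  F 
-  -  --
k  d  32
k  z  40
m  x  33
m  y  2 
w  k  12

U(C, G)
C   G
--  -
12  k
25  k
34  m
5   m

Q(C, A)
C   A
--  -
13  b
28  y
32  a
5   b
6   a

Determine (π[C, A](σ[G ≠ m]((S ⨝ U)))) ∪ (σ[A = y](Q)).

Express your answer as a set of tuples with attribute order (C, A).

Joining S and U on G yields {(k, d, 32, 12), (k, d, 32, 25), (k, z, 40, 12), (k, z, 40, 25), (m, x, 33, 34), (m, x, 33, 5), (m, y, 2, 34), (m, y, 2, 5)}.
σ[G ≠ m]: keep tuples satisfying G ≠ m → {(k, d, 32, 12), (k, d, 32, 25), (k, z, 40, 12), (k, z, 40, 25)}
Keep only column(s) C, A: {(12, d), (12, z), (25, d), (25, z)}
σ[A = y]: keep tuples satisfying A = y → {(28, y)}
Set union of the two operands is {(12, d), (12, z), (25, d), (25, z), (28, y)}.

{(12, d), (12, z), (25, d), (25, z), (28, y)}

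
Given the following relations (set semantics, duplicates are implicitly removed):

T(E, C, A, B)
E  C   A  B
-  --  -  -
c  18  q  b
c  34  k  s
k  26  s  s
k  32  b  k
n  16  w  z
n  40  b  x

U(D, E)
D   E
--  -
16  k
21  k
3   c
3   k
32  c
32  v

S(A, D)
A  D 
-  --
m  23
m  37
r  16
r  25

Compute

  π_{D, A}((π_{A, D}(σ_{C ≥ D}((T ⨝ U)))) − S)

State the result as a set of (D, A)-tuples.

{(16, b), (16, s), (21, b), (21, s), (3, b), (3, k), (3, q), (3, s), (32, k)}

Joining T and U on E yields {(c, 18, q, b, 3), (c, 18, q, b, 32), (c, 34, k, s, 3), (c, 34, k, s, 32), (k, 26, s, s, 16), (k, 26, s, s, 21), (k, 26, s, s, 3), (k, 32, b, k, 16), (k, 32, b, k, 21), (k, 32, b, k, 3)}.
Apply σ_{C ≥ D}; surviving tuples: {(c, 18, q, b, 3), (c, 34, k, s, 3), (c, 34, k, s, 32), (k, 26, s, s, 16), (k, 26, s, s, 21), (k, 26, s, s, 3), (k, 32, b, k, 16), (k, 32, b, k, 21), (k, 32, b, k, 3)}
π[A, D]: project onto (A, D) → {(b, 16), (b, 21), (b, 3), (k, 3), (k, 32), (q, 3), (s, 16), (s, 21), (s, 3)}
Set difference of the two operands is {(b, 16), (b, 21), (b, 3), (k, 3), (k, 32), (q, 3), (s, 16), (s, 21), (s, 3)}.
π[D, A]: project onto (D, A) → {(16, b), (16, s), (21, b), (21, s), (3, b), (3, k), (3, q), (3, s), (32, k)}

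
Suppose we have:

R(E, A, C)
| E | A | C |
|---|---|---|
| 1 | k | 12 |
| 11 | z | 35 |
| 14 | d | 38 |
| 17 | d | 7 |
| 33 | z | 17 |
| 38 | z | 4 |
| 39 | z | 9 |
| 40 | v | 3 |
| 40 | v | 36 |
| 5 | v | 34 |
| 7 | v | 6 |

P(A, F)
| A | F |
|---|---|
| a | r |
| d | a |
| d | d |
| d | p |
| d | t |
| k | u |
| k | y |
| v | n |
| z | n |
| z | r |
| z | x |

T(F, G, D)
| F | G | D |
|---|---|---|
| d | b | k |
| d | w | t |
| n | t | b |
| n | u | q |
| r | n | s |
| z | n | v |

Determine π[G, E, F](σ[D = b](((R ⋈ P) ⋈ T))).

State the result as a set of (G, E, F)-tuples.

Joining R and P on A yields {(1, k, 12, u), (1, k, 12, y), (11, z, 35, n), (11, z, 35, r), (11, z, 35, x), (14, d, 38, a), (14, d, 38, d), (14, d, 38, p), (14, d, 38, t), (17, d, 7, a), (17, d, 7, d), (17, d, 7, p), (17, d, 7, t), (33, z, 17, n), (33, z, 17, r), (33, z, 17, x), (38, z, 4, n), (38, z, 4, r), (38, z, 4, x), (39, z, 9, n), (39, z, 9, r), (39, z, 9, x), (40, v, 3, n), (40, v, 36, n), (5, v, 34, n), (7, v, 6, n)}.
Joining (R ⋈ P) and T on F yields {(11, z, 35, n, t, b), (11, z, 35, n, u, q), (11, z, 35, r, n, s), (14, d, 38, d, b, k), (14, d, 38, d, w, t), (17, d, 7, d, b, k), (17, d, 7, d, w, t), (33, z, 17, n, t, b), (33, z, 17, n, u, q), (33, z, 17, r, n, s), (38, z, 4, n, t, b), (38, z, 4, n, u, q), (38, z, 4, r, n, s), (39, z, 9, n, t, b), (39, z, 9, n, u, q), (39, z, 9, r, n, s), (40, v, 3, n, t, b), (40, v, 3, n, u, q), (40, v, 36, n, t, b), (40, v, 36, n, u, q), (5, v, 34, n, t, b), (5, v, 34, n, u, q), (7, v, 6, n, t, b), (7, v, 6, n, u, q)}.
Selection D = b: {(11, z, 35, n, t, b), (33, z, 17, n, t, b), (38, z, 4, n, t, b), (39, z, 9, n, t, b), (40, v, 3, n, t, b), (40, v, 36, n, t, b), (5, v, 34, n, t, b), (7, v, 6, n, t, b)}
π_{G, E, F} gives {(t, 11, n), (t, 33, n), (t, 38, n), (t, 39, n), (t, 40, n), (t, 5, n), (t, 7, n)} (1 duplicate(s) eliminated).

{(t, 11, n), (t, 33, n), (t, 38, n), (t, 39, n), (t, 40, n), (t, 5, n), (t, 7, n)}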